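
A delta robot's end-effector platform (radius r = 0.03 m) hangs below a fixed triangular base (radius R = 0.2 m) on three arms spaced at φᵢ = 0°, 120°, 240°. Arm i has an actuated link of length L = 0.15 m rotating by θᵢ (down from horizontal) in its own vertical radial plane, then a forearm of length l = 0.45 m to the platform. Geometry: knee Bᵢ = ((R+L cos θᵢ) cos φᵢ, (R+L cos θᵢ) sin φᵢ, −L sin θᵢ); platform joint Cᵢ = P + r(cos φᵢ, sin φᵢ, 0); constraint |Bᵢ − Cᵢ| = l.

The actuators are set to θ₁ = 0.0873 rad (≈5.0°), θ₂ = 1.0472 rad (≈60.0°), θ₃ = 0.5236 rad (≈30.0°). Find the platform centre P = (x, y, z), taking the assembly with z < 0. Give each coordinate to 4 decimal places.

(0.0996, -0.0720, -0.3990)

φ1=0.0°: virtual centre (0.3194, 0.0000, -0.0131), radius l
centre 2 = (0.2450·cos120.0°, 0.2450·sin120.0°, -0.1299) = (-0.1225, 0.2122, -0.1299)
arm 3 at φ=240.0°: (R−r)+L cos θ3 = 0.2999;  centre 3 = (-0.1500, -0.2597, -0.0750)
eliminate P² terms by subtracting sphere 1 from 2 and 3
linear system: -0.8839x+0.4244y = -0.0253−-0.2337z; -0.9388x+-0.5194y = -0.0066−-0.1238z
Cramer: x(z) = 0.0186-0.2028z;  y(z) = -0.0209+0.1281z
sphere 1 gives Az²+Bz+C=0 with A=1.0576, B=0.1428, C=-0.1114;  B²−4AC=0.4917;  roots -0.3990, 0.2640;  negative root z = -0.3990
x = 0.0996, y = -0.0720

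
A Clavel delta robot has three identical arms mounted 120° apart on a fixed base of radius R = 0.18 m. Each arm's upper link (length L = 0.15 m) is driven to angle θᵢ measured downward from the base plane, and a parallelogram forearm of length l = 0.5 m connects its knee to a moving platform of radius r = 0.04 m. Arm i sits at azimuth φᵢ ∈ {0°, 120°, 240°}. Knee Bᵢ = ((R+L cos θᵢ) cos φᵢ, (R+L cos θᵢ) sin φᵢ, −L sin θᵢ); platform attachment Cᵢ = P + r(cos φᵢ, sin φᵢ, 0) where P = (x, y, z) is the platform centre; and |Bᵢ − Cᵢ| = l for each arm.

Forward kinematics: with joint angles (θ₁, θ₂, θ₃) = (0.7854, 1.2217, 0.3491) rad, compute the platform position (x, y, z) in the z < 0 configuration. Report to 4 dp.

(0.0051, -0.1451, -0.5195)

arm 1 at φ=0.0°: (R−r)+L cos θ1 = 0.2461;  O1 = (0.2461, 0.0000, -0.1061)
arm 2 at φ=120.0°: (R−r)+L cos θ2 = 0.1913;  O2 = (-0.0957, 0.1657, -0.1410)
arm 3 at φ=240.0°: (R−r)+L cos θ3 = 0.2810;  O3 = (-0.1405, -0.2433, -0.0513)
subtract pairs → two planes through P
linear system: -0.6834x+0.3314y = -0.0153−-0.0698z; -0.7731x+-0.4866y = 0.0098−0.1095z
det = 0.5887;  x = 0.0072+0.0040z,  y = -0.0315+0.2188z
into |P−O₁|² = l²: 1.0479z² + 0.1965z + -0.1807 = 0;  Δ = 0.7960;  z = -0.5195 or 0.3320 → z<0 root = -0.5195
x = 0.0051, y = -0.1451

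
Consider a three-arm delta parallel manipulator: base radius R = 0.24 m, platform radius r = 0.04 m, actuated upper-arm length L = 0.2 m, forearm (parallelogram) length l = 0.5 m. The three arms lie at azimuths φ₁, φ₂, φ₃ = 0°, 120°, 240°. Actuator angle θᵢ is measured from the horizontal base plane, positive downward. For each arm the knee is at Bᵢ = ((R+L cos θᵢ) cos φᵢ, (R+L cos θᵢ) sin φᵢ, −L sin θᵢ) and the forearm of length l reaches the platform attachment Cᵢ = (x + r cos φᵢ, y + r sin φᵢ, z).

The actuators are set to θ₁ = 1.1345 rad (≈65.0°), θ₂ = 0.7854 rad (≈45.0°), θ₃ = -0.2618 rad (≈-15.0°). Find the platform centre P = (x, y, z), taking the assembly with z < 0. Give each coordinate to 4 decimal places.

φ1=0.0°: virtual centre (0.2845, 0.0000, -0.1813), radius l
φ2=120.0°: virtual centre (-0.1707, 0.2957, -0.1414), radius l
φ3=240.0°: virtual centre (-0.1966, -0.3405, 0.0518), radius l
subtract pairs → two planes through P
linear system: -0.9105x+0.5914y = 0.0228−0.0797z; -0.9622x+-0.6810y = 0.0435−0.4661z
det = 1.1891;  x = -0.0347+0.2774z,  y = -0.0149+0.2924z
sphere 1 gives Az²+Bz+C=0 with A=1.1624, B=0.1767, C=-0.1151;  B²−4AC=0.5662;  roots -0.3997, 0.2476;  negative root z = -0.3997
x = -0.1455, y = -0.1317

(-0.1455, -0.1317, -0.3997)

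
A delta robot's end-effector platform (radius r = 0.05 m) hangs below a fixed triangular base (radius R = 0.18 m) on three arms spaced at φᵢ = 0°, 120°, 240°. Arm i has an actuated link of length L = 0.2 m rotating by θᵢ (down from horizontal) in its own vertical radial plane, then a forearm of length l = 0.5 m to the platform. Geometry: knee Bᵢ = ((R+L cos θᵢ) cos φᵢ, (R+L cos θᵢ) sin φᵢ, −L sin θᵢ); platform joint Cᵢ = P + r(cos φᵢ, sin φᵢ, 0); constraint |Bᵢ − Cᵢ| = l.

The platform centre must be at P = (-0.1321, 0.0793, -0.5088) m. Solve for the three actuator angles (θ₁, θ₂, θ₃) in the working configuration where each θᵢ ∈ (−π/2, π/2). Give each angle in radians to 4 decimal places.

rotate P by −φ1: (-0.1321, 0.0793, -0.5088)
  A=0.2621, B=-0.5088, C=(l²−L²−A²−y'²−z²)/(2L)=-0.3097
  √(A²+B²)=0.5723;  θ1 = -1.0951+2.1425 ≈ 1.0473
φ2=120.0° → target in arm frame (0.1347, 0.0748)
  A cos θ + B sin θ = C:  -0.0047·cos θ + -0.5088·sin θ = -0.1362
  γ=atan2(-0.5088,-0.0047)=-1.5801;  ψ=arccos(-0.2677)=1.8418;  θ2=γ+ψ≈0.2617
rotate P by −φ3: (-0.0026, -0.1541, -0.5088)
  A=0.1326, B=-0.5088, C=(l²−L²−A²−y'²−z²)/(2L)=-0.2255
  γ=atan2(-0.5088,0.1326)=-1.3158;  ψ=arccos(-0.4289)=2.0140;  θ3=γ+ψ≈0.6982

θ₁ = 1.0473, θ₂ = 0.2617, θ₃ = 0.6982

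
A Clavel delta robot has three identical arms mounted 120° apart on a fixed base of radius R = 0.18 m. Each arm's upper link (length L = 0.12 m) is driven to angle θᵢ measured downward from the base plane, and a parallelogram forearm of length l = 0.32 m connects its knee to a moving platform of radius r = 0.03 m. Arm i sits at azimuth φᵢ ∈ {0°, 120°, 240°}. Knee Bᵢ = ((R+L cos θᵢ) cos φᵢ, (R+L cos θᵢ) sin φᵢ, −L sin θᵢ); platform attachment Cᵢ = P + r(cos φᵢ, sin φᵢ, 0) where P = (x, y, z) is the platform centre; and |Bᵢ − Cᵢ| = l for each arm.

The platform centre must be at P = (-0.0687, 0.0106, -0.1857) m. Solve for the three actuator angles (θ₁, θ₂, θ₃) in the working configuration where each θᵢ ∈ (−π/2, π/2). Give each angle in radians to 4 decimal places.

arm 1 (φ=0.0°): x'=-0.0687, y'=0.0106
  A cos θ + B sin θ = C:  0.2187·cos θ + -0.1857·sin θ = 0.0232
  √(A²+B²)=0.2869;  θ1 = -0.7040+1.4898 ≈ 0.7858
φ2=120.0° → target in arm frame (0.0435, 0.0542)
  A=0.1065, B=-0.1857, C=(l²−L²−A²−y'²−z²)/(2L)=0.1635
  γ=atan2(-0.1857,0.1065)=-1.0502;  ψ=arccos(0.7639)=0.7015;  θ2=γ+ψ≈-0.3487
φ3=240.0° → target in arm frame (0.0252, -0.0648)
  A cos θ + B sin θ = C:  0.1248·cos θ + -0.1857·sin θ = 0.1406
  θ3 = atan2(B,A) + arccos(C/0.2238) = -0.0874

θ₁ = 0.7858, θ₂ = -0.3487, θ₃ = -0.0874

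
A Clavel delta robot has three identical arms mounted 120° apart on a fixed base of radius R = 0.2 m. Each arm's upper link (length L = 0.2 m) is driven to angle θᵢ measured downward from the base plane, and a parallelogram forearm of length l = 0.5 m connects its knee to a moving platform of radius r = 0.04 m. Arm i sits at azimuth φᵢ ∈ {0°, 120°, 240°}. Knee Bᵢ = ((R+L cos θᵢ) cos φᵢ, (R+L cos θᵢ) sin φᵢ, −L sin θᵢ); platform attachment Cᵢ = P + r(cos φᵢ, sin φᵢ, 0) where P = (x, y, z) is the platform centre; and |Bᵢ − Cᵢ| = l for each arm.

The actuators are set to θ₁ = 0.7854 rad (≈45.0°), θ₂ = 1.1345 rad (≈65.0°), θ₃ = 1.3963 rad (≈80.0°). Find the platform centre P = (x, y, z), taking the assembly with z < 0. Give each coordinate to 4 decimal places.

(0.1039, 0.0524, -0.5978)

arm 1 at φ=0.0°: ρ1 = 0.3014;  centre 1 = (0.3014, 0.0000, -0.1414)
centre 2 = (0.2445·cos120.0°, 0.2445·sin120.0°, -0.1813) = (-0.1223, 0.2118, -0.1813)
centre 3 = (0.1947·cos240.0°, 0.1947·sin240.0°, -0.1970) = (-0.0974, -0.1686, -0.1970)
eliminate P² terms by subtracting sphere 1 from 2 and 3
plane₁₂: -0.8474x+0.4235y+-0.0797z = -0.0182
det = 0.6236;  x = 0.0330+-0.1185z,  y = 0.0231+-0.0490z
quadratic in z: (1.0165)z²+(0.3442)z+(-0.1574)=0, √Δ=0.8710 → z ∈ {-0.5978, 0.2591}; z = -0.5978 (taking z<0)
x = 0.1039, y = 0.0524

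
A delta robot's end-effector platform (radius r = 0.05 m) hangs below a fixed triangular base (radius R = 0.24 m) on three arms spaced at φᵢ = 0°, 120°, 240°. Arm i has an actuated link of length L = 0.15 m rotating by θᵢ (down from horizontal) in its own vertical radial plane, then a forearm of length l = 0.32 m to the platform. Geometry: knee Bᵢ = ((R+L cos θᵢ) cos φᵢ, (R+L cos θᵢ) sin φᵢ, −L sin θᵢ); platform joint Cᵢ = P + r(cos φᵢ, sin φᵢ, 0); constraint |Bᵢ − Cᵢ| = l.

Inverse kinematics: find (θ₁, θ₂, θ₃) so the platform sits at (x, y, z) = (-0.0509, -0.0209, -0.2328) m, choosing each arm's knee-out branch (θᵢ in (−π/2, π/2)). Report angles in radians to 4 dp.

θ₁ = 1.1346, θ₂ = 0.7853, θ₃ = 0.5236

rotate P by −φ1: (-0.0509, -0.0209, -0.2328)
  A=0.2409, B=-0.2328, C=(l²−L²−A²−y'²−z²)/(2L)=-0.1092
  θ1 = atan2(B,A) + arccos(C/0.3350) = 1.1346
arm 2 (φ=120.0°): x'=0.0074, y'=0.0545
  A cos θ + B sin θ = C:  0.1826·cos θ + -0.2328·sin θ = -0.0354
  θ2 = atan2(B,A) + arccos(C/0.2959) = 0.7853
φ3=240.0° → target in arm frame (0.0435, -0.0336)
  A=0.1465, B=-0.2328, C=(l²−L²−A²−y'²−z²)/(2L)=0.0104
  θ3 = atan2(B,A) + arccos(C/0.2750) = 0.5236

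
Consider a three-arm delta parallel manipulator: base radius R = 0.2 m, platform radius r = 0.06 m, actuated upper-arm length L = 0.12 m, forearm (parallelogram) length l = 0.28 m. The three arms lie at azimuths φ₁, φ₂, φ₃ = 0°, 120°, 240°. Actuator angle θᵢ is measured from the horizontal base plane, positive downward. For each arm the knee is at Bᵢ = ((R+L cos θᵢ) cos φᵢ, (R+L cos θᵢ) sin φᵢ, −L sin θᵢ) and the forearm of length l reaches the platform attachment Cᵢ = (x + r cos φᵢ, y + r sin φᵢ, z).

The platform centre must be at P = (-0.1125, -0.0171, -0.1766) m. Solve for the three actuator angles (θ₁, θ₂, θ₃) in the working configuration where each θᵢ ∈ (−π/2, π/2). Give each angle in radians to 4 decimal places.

θ₁ = 1.3965, θ₂ = 0.2620, θ₃ = -0.0869

arm 1 (φ=0.0°): x'=-0.1125, y'=-0.0171
  e−x'=0.2525;  (l²−L²−(e−x')²−y'²−z²)/2L = -0.1302
  γ=atan2(-0.1766,0.2525)=-0.6103;  ψ=arccos(-0.4224)=2.0069;  θ1=γ+ψ≈1.3965
φ2=120.0° → target in arm frame (0.0414, 0.1060)
  e−x'=0.0986;  (l²−L²−(e−x')²−y'²−z²)/2L = 0.0494
  θ2 = atan2(B,A) + arccos(C/0.2022) = 0.2620
φ3=240.0° → target in arm frame (0.0711, -0.0889)
  A cos θ + B sin θ = C:  0.0689·cos θ + -0.1766·sin θ = 0.0840
  γ=atan2(-0.1766,0.0689)=-1.1986;  ψ=arccos(0.4431)=1.1118;  θ3=γ+ψ≈-0.0869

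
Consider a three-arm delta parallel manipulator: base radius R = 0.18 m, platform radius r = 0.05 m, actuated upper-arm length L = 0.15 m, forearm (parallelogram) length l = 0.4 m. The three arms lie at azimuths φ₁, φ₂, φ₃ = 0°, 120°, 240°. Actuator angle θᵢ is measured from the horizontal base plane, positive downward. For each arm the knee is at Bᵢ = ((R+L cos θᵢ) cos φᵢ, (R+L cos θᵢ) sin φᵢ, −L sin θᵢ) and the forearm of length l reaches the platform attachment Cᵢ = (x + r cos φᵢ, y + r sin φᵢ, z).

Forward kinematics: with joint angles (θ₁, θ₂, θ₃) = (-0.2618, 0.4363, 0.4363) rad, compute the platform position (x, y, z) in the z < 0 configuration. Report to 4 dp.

φ1=0.0°: virtual centre (0.2749, 0.0000, 0.0388), radius l
φ2=120.0°: virtual centre (-0.1330, 0.2303, -0.0634), radius l
φ3=240.0°: virtual centre (-0.1330, -0.2303, -0.0634), radius l
eliminate P² terms by subtracting sphere 1 from 2 and 3
plane₁₂: -0.8157x+0.4606y+-0.2044z = -0.0023
det = 0.7515;  x = 0.0028+-0.2506z,  y = 0.0000+0.0000z
into |P−S₁|² = l²: 1.0628z² + 0.0587z + -0.0845 = 0;  Δ = 0.3626;  z = -0.3109 or 0.2557 → z<0 root = -0.3109
x = 0.0808, y = 0.0000

(0.0808, 0.0000, -0.3109)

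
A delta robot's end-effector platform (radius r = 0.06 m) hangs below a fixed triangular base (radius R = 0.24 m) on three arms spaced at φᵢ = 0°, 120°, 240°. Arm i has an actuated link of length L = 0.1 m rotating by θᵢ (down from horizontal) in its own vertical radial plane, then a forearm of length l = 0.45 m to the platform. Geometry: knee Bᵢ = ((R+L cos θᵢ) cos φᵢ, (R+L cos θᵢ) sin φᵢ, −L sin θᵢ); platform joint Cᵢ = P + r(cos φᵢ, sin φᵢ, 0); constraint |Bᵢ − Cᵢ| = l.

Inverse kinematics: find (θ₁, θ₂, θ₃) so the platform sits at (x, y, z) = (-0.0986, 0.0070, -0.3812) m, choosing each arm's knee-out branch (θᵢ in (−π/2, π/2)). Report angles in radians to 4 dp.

θ₁ = 0.9598, θ₂ = -0.0002, θ₃ = 0.0876

φ1=0.0° → target in arm frame (-0.0986, 0.0070)
  e−x'=0.2786;  (l²−L²−(e−x')²−y'²−z²)/2L = -0.1524
  γ=atan2(-0.3812,0.2786)=-0.9397;  ψ=arccos(-0.3228)=1.8995;  θ1=γ+ψ≈0.9598
arm 2 (φ=120.0°): x'=0.0554, y'=0.0819
  A=0.1246, B=-0.3812, C=(l²−L²−A²−y'²−z²)/(2L)=0.1247
  √(A²+B²)=0.4011;  θ2 = -1.2548+1.2545 ≈ -0.0002
rotate P by −φ3: (0.0432, -0.0889, -0.3812)
  e−x'=0.1368;  (l²−L²−(e−x')²−y'²−z²)/2L = 0.1029
  γ=atan2(-0.3812,0.1368)=-1.2263;  ψ=arccos(0.2541)=1.3139;  θ3=γ+ψ≈0.0876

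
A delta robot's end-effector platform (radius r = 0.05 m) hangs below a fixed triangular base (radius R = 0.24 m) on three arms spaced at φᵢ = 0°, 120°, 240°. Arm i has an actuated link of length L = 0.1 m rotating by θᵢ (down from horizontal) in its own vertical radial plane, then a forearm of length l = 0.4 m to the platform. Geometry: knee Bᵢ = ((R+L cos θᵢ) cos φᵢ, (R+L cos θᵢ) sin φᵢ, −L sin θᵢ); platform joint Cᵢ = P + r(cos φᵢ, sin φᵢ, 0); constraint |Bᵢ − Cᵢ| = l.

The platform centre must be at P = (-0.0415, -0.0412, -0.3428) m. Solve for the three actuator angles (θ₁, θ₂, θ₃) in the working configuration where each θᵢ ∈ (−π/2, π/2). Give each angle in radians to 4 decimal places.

φ1=0.0° → target in arm frame (-0.0415, -0.0412)
  A cos θ + B sin θ = C:  0.2315·cos θ + -0.3428·sin θ = -0.1140
  √(A²+B²)=0.4136;  θ1 = -0.9768+1.8500 ≈ 0.8732
φ2=120.0° → target in arm frame (-0.0149, 0.0565)
  A cos θ + B sin θ = C:  0.2049·cos θ + -0.3428·sin θ = -0.0635
  θ2 = atan2(B,A) + arccos(C/0.3994) = 0.6985
rotate P by −φ3: (0.0564, -0.0153, -0.3428)
  A cos θ + B sin θ = C:  0.1336·cos θ + -0.3428·sin θ = 0.0721
  √(A²+B²)=0.3679;  θ3 = -1.1992+1.3737 ≈ 0.1744

θ₁ = 0.8732, θ₂ = 0.6985, θ₃ = 0.1744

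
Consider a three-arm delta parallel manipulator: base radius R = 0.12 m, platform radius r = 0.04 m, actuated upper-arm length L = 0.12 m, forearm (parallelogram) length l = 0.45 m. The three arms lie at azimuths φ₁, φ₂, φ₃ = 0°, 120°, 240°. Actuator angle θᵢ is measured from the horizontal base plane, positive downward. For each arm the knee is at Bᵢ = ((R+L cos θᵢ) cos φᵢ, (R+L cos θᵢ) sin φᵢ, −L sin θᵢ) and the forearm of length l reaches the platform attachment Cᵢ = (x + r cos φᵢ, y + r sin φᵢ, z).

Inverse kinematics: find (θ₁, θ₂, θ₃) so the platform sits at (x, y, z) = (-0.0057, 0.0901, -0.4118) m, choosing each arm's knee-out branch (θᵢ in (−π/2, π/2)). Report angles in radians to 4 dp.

φ1=0.0° → target in arm frame (-0.0057, 0.0901)
  A=0.0857, B=-0.4118, C=(l²−L²−A²−y'²−z²)/(2L)=0.0127
  √(A²+B²)=0.4206;  θ1 = -1.3656+1.5405 ≈ 0.1749
arm 2 (φ=120.0°): x'=0.0809, y'=-0.0401
  A cos θ + B sin θ = C:  -0.0009·cos θ + -0.4118·sin θ = 0.0705
  θ2 = atan2(B,A) + arccos(C/0.4118) = -0.1741
φ3=240.0° → target in arm frame (-0.0752, -0.0500)
  e−x'=0.1552;  (l²−L²−(e−x')²−y'²−z²)/2L = -0.0336
  √(A²+B²)=0.4401;  θ3 = -1.2104+1.6472 ≈ 0.4367

θ₁ = 0.1749, θ₂ = -0.1741, θ₃ = 0.4367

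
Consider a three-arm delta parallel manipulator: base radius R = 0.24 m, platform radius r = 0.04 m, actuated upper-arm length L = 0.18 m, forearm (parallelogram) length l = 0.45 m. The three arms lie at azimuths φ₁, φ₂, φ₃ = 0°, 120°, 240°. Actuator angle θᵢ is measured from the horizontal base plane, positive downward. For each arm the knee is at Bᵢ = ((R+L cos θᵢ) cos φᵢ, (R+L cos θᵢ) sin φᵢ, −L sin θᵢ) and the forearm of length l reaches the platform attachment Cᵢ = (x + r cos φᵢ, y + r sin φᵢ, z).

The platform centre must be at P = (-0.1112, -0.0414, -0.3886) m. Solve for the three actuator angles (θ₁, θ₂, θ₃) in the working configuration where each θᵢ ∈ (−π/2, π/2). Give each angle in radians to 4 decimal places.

θ₁ = 1.1346, θ₂ = 0.6109, θ₃ = 0.2614

rotate P by −φ1: (-0.1112, -0.0414, -0.3886)
  e−x'=0.3112;  (l²−L²−(e−x')²−y'²−z²)/2L = -0.2207
  √(A²+B²)=0.4979;  θ1 = -0.8956+2.0302 ≈ 1.1346
arm 2 (φ=120.0°): x'=0.0197, y'=0.1170
  A cos θ + B sin θ = C:  0.1803·cos θ + -0.3886·sin θ = -0.0753
  θ2 = atan2(B,A) + arccos(C/0.4284) = 0.6109
arm 3 (φ=240.0°): x'=0.0915, y'=-0.0756
  A cos θ + B sin θ = C:  0.1085·cos θ + -0.3886·sin θ = 0.0044
  √(A²+B²)=0.4035;  θ3 = -1.2984+1.5598 ≈ 0.2614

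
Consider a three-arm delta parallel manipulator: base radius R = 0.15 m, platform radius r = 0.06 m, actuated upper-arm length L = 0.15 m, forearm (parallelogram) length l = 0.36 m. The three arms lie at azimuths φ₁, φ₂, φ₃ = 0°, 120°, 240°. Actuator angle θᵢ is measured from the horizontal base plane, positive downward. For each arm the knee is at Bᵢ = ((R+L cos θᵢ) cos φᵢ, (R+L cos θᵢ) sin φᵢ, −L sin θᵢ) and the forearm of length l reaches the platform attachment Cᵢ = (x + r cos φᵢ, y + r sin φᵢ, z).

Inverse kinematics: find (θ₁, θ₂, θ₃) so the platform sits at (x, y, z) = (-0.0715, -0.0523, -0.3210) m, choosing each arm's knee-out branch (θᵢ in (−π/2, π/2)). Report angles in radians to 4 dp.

φ1=0.0° → target in arm frame (-0.0715, -0.0523)
  A=0.1615, B=-0.3210, C=(l²−L²−A²−y'²−z²)/(2L)=-0.0825
  √(A²+B²)=0.3593;  θ1 = -1.1047+1.8025 ≈ 0.6979
φ2=120.0° → target in arm frame (-0.0095, 0.0881)
  A=0.0995, B=-0.3210, C=(l²−L²−A²−y'²−z²)/(2L)=-0.0454
  √(A²+B²)=0.3361;  θ2 = -1.2701+1.7062 ≈ 0.4361
rotate P by −φ3: (0.0810, -0.0358, -0.3210)
  A cos θ + B sin θ = C:  0.0090·cos θ + -0.3210·sin θ = 0.0090
  γ=atan2(-0.3210,0.0090)=-1.5429;  ψ=arccos(0.0280)=1.5428;  θ3=γ+ψ≈-0.0001

θ₁ = 0.6979, θ₂ = 0.4361, θ₃ = -0.0001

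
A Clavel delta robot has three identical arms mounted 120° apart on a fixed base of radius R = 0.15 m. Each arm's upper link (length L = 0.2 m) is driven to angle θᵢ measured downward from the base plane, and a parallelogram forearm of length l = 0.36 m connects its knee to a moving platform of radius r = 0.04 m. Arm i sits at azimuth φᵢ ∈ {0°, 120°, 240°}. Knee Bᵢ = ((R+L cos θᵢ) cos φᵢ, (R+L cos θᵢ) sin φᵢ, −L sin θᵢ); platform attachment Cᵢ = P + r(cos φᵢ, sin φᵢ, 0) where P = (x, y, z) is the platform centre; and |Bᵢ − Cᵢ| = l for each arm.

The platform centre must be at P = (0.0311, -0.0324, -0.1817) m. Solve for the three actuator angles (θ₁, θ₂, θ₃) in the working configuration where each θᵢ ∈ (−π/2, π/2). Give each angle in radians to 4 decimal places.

θ₁ = -0.2620, θ₂ = 0.3491, θ₃ = -0.0878

rotate P by −φ1: (0.0311, -0.0324, -0.1817)
  A=0.0789, B=-0.1817, C=(l²−L²−A²−y'²−z²)/(2L)=0.1233
  γ=atan2(-0.1817,0.0789)=-1.1611;  ψ=arccos(0.6223)=0.8991;  θ1=γ+ψ≈-0.2620
rotate P by −φ2: (-0.0436, -0.0107, -0.1817)
  A cos θ + B sin θ = C:  0.1536·cos θ + -0.1817·sin θ = 0.0822
  √(A²+B²)=0.2379;  θ2 = -0.8690+1.2181 ≈ 0.3491
rotate P by −φ3: (0.0125, 0.0431, -0.1817)
  A=0.0975, B=-0.1817, C=(l²−L²−A²−y'²−z²)/(2L)=0.1131
  θ3 = atan2(B,A) + arccos(C/0.2062) = -0.0878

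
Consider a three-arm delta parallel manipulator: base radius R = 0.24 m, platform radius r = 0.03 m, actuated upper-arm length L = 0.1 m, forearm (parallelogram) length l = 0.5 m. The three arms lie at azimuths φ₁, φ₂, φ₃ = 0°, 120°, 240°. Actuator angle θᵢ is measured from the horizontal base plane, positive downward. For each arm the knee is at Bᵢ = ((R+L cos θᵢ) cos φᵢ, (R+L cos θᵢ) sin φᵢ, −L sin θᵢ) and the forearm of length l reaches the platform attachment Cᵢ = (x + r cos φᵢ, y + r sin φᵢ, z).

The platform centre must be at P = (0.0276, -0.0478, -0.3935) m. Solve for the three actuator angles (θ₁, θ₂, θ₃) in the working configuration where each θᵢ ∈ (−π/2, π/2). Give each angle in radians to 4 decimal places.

arm 1 (φ=0.0°): x'=0.0276, y'=-0.0478
  A cos θ + B sin θ = C:  0.1824·cos θ + -0.3935·sin θ = 0.2480
  √(A²+B²)=0.4337;  θ1 = -1.1367+0.9621 ≈ -0.1747
φ2=120.0° → target in arm frame (-0.0552, 0.0000)
  A=0.2652, B=-0.3935, C=(l²−L²−A²−y'²−z²)/(2L)=0.0741
  γ=atan2(-0.3935,0.2652)=-0.9778;  ψ=arccos(0.1563)=1.4139;  θ2=γ+ψ≈0.4361
φ3=240.0° → target in arm frame (0.0276, 0.0478)
  A cos θ + B sin θ = C:  0.1824·cos θ + -0.3935·sin θ = 0.2480
  γ=atan2(-0.3935,0.1824)=-1.1367;  ψ=arccos(0.5718)=0.9621;  θ3=γ+ψ≈-0.1747

θ₁ = -0.1747, θ₂ = 0.4361, θ₃ = -0.1747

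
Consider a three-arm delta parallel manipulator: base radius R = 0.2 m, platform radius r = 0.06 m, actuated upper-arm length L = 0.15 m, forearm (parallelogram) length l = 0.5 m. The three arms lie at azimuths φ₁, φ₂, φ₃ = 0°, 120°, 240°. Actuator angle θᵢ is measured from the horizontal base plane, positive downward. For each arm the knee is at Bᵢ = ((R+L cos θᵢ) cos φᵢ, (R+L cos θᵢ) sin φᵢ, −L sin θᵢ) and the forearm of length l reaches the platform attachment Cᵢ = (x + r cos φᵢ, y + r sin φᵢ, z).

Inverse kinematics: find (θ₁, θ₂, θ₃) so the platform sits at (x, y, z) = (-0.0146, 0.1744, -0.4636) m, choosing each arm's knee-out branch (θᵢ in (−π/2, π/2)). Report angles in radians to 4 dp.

arm 1 (φ=0.0°): x'=-0.0146, y'=0.1744
  A=0.1546, B=-0.4636, C=(l²−L²−A²−y'²−z²)/(2L)=-0.1391
  √(A²+B²)=0.4887;  θ1 = -1.2489+1.8595 ≈ 0.6106
φ2=120.0° → target in arm frame (0.1583, -0.0746)
  A cos θ + B sin θ = C:  -0.0183·cos θ + -0.4636·sin θ = 0.0223
  γ=atan2(-0.4636,-0.0183)=-1.6103;  ψ=arccos(0.0480)=1.5228;  θ2=γ+ψ≈-0.0875
rotate P by −φ3: (-0.1437, -0.0998, -0.4636)
  A=0.2837, B=-0.4636, C=(l²−L²−A²−y'²−z²)/(2L)=-0.2597
  γ=atan2(-0.4636,0.2837)=-1.0216;  ψ=arccos(-0.4777)=2.0689;  θ3=γ+ψ≈1.0473

θ₁ = 0.6106, θ₂ = -0.0875, θ₃ = 1.0473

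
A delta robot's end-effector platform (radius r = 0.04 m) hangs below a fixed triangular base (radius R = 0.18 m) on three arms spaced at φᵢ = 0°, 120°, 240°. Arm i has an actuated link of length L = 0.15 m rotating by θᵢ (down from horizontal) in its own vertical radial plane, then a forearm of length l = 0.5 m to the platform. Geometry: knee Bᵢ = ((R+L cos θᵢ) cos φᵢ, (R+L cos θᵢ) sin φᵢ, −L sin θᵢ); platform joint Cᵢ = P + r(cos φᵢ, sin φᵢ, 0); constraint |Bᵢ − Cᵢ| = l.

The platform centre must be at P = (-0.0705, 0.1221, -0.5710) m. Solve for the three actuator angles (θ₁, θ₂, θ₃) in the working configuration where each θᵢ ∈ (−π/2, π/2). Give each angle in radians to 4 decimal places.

θ₁ = 1.3966, θ₂ = 0.6112, θ₃ = 1.3965

φ1=0.0° → target in arm frame (-0.0705, 0.1221)
  A=0.2105, B=-0.5710, C=(l²−L²−A²−y'²−z²)/(2L)=-0.5259
  θ1 = atan2(B,A) + arccos(C/0.6086) = 1.3966
φ2=120.0° → target in arm frame (0.1410, 0.0000)
  A cos θ + B sin θ = C:  -0.0010·cos θ + -0.5710·sin θ = -0.3285
  √(A²+B²)=0.5710;  θ2 = -1.5725+2.1837 ≈ 0.6112
rotate P by −φ3: (-0.0705, -0.1221, -0.5710)
  A=0.2105, B=-0.5710, C=(l²−L²−A²−y'²−z²)/(2L)=-0.5259
  γ=atan2(-0.5710,0.2105)=-1.2176;  ψ=arccos(-0.8641)=2.6142;  θ3=γ+ψ≈1.3965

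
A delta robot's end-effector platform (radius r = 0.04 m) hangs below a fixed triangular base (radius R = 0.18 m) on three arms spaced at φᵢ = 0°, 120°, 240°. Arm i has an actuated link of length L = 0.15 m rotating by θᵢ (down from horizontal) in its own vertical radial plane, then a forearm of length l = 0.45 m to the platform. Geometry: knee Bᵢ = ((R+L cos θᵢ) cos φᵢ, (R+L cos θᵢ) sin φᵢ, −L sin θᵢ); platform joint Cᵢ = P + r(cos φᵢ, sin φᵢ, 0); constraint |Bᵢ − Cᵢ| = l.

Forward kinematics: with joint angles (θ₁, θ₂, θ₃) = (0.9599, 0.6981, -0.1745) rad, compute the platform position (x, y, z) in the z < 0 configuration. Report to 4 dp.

(-0.1103, -0.1103, -0.4007)

centre 1 = (0.2260·cos0.0°, 0.2260·sin0.0°, -0.1229) = (0.2260, 0.0000, -0.1229)
arm 2 at φ=120.0°: e+L cos θ2 = 0.2549;  centre 2 = (-0.1275, 0.2208, -0.0964)
arm 3 at φ=240.0°: e+L cos θ3 = 0.2877;  centre 3 = (-0.1439, -0.2492, 0.0260)
eliminate P² terms by subtracting sphere 1 from 2 and 3
plane₁₂: -0.7070x+0.4415y+0.0529z = 0.0081
Cramer: x(z) = -0.0172+0.2325z;  y(z) = -0.0092+0.2525z
quadratic in z: (1.1178)z²+(0.1280)z+(-0.1282)=0, √Δ=0.7678 → z ∈ {-0.4007, 0.2862}; z = -0.4007 (taking z<0)
x = -0.1103, y = -0.1103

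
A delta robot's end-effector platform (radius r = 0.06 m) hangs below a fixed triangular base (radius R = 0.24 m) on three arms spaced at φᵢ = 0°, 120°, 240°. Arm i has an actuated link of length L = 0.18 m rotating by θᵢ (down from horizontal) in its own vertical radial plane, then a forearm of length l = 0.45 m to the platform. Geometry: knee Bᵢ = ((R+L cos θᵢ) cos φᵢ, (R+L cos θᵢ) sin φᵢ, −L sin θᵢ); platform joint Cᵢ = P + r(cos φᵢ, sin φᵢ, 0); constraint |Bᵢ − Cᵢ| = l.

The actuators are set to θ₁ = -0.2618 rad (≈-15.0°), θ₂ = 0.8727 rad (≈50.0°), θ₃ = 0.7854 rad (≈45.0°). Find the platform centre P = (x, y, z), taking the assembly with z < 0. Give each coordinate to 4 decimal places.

(0.1434, -0.0127, -0.3510)

O1 = (0.3539·cos0.0°, 0.3539·sin0.0°, 0.0466) = (0.3539, 0.0000, 0.0466)
O2 = (0.2957·cos120.0°, 0.2957·sin120.0°, -0.1379) = (-0.1478, 0.2561, -0.1379)
φ3=240.0°: virtual centre (-0.1536, -0.2661, -0.1273), radius l
|O₂|²−|O₁|² = -0.0209;  |O₃|²−|O₁|² = -0.0168
linear system: -1.0034x+0.5122y = -0.0209−-0.3690z; -1.0150x+-0.5322y = -0.0168−-0.3477z
Cramer: x(z) = 0.0187-0.3553z;  y(z) = -0.0042+0.0243z
into |P−O₁|² = l²: 1.1268z² + 0.1448z + -0.0880 = 0;  Δ = 0.4176;  z = -0.3510 or 0.2225 → z<0 root = -0.3510
x = 0.1434, y = -0.0127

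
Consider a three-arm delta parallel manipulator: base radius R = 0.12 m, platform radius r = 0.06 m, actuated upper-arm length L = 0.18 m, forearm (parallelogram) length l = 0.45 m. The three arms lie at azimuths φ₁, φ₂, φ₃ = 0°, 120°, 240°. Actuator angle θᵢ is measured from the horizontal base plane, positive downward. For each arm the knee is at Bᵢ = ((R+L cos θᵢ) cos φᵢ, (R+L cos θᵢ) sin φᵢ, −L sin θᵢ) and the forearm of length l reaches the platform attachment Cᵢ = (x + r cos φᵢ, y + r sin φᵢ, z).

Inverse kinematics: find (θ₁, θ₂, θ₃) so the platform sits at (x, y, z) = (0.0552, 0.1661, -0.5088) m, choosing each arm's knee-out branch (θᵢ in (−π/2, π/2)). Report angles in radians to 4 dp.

φ1=0.0° → target in arm frame (0.0552, 0.1661)
  e−x'=0.0048;  (l²−L²−(e−x')²−y'²−z²)/2L = -0.3233
  γ=atan2(-0.5088,0.0048)=-1.5614;  ψ=arccos(-0.6354)=2.2593;  θ1=γ+ψ≈0.6980
rotate P by −φ2: (0.1162, -0.1309, -0.5088)
  A cos θ + B sin θ = C:  -0.0562·cos θ + -0.5088·sin θ = -0.3030
  θ2 = atan2(B,A) + arccos(C/0.5119) = 0.5232
φ3=240.0° → target in arm frame (-0.1714, -0.0352)
  e−x'=0.2314;  (l²−L²−(e−x')²−y'²−z²)/2L = -0.3989
  θ3 = atan2(B,A) + arccos(C/0.5590) = 1.2215

θ₁ = 0.6980, θ₂ = 0.5232, θ₃ = 1.2215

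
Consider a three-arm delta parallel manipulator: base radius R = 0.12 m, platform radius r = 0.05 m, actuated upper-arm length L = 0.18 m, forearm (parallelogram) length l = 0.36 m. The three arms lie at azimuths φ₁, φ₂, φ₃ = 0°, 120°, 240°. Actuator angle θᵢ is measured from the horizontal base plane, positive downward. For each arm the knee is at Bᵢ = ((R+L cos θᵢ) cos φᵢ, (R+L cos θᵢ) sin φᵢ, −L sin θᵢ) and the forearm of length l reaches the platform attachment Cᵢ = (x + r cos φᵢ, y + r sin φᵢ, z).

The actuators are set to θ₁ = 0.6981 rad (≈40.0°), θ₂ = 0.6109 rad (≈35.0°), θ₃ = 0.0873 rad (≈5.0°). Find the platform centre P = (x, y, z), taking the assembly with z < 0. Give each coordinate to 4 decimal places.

(-0.0614, -0.0771, -0.3418)

S1 = (0.2079·cos0.0°, 0.2079·sin0.0°, -0.1157) = (0.2079, 0.0000, -0.1157)
φ2=120.0°: virtual centre (-0.1087, 0.1883, -0.1032), radius l
φ3=240.0°: virtual centre (-0.1247, -0.2159, -0.0157), radius l
|S₂|²−|S₁|² = 0.0013;  |S₃|²−|S₁|² = 0.0058
linear system: -0.6332x+0.3766y = 0.0013−0.0249z; -0.6651x+-0.4318y = 0.0058−0.2000z
Cramer: x(z) = -0.0053+0.1643z;  y(z) = -0.0053+0.2101z
quadratic in z: (1.0711)z²+(0.1591)z+(-0.0707)=0, √Δ=0.5731 → z ∈ {-0.3418, 0.1932}; z = -0.3418 (taking z<0)
x = -0.0614, y = -0.0771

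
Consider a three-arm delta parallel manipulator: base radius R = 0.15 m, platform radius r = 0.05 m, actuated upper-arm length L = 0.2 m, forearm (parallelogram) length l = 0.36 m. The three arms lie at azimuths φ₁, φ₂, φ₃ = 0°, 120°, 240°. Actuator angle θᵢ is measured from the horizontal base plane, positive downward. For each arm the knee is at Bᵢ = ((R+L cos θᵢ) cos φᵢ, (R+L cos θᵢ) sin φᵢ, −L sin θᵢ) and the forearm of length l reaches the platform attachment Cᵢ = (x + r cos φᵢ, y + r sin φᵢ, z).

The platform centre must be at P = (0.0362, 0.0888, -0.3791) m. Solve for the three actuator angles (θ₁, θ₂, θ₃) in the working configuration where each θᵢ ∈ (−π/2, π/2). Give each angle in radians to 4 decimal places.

θ₁ = 0.6109, θ₂ = 0.5236, θ₃ = 1.0471

φ1=0.0° → target in arm frame (0.0362, 0.0888)
  e−x'=0.0638;  (l²−L²−(e−x')²−y'²−z²)/2L = -0.1652
  θ1 = atan2(B,A) + arccos(C/0.3844) = 0.6109
rotate P by −φ2: (0.0588, -0.0758, -0.3791)
  A=0.0412, B=-0.3791, C=(l²−L²−A²−y'²−z²)/(2L)=-0.1539
  √(A²+B²)=0.3813;  θ2 = -1.4626+1.9862 ≈ 0.5236
rotate P by −φ3: (-0.0950, -0.0130, -0.3791)
  e−x'=0.1950;  (l²−L²−(e−x')²−y'²−z²)/2L = -0.2308
  γ=atan2(-0.3791,0.1950)=-1.0957;  ψ=arccos(-0.5413)=2.1428;  θ3=γ+ψ≈1.0471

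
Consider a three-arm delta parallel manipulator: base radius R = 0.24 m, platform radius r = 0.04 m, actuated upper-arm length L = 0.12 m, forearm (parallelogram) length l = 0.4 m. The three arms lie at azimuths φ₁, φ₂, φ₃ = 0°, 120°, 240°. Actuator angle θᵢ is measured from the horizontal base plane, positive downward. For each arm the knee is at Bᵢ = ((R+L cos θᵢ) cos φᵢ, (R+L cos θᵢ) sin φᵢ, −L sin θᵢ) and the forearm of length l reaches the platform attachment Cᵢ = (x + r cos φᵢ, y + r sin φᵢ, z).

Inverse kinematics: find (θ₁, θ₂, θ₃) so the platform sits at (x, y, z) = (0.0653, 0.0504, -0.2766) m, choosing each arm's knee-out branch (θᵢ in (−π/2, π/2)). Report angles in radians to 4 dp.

φ1=0.0° → target in arm frame (0.0653, 0.0504)
  A cos θ + B sin θ = C:  0.1347·cos θ + -0.2766·sin θ = 0.2017
  √(A²+B²)=0.3077;  θ1 = -1.1176+0.8558 ≈ -0.2618
φ2=120.0° → target in arm frame (0.0110, -0.0818)
  e−x'=0.1890;  (l²−L²−(e−x')²−y'²−z²)/2L = 0.1112
  θ2 = atan2(B,A) + arccos(C/0.3350) = 0.2611
φ3=240.0° → target in arm frame (-0.0763, 0.0314)
  A cos θ + B sin θ = C:  0.2763·cos θ + -0.2766·sin θ = -0.0343
  √(A²+B²)=0.3910;  θ3 = -0.7859+1.6586 ≈ 0.8727

θ₁ = -0.2618, θ₂ = 0.2611, θ₃ = 0.8727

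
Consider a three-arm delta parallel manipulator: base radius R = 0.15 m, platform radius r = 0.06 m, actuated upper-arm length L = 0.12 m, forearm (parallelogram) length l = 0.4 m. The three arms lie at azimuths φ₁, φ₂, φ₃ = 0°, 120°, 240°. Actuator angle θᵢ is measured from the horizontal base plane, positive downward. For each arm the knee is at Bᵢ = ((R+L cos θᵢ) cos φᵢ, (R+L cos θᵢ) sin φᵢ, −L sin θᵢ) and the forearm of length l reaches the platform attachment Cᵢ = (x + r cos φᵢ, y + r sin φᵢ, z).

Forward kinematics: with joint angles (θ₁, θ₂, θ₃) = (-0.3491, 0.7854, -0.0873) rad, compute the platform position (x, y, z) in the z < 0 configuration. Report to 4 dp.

(0.0946, -0.1084, -0.3285)

φ1=0.0°: virtual centre (0.2028, 0.0000, 0.0410), radius l
S2 = (0.1749·cos120.0°, 0.1749·sin120.0°, -0.0849) = (-0.0874, 0.1514, -0.0849)
arm 3 at φ=240.0°: ρ3 = 0.2095;  S3 = (-0.1048, -0.1815, 0.0105)
subtract pairs → two planes through P
[-0.5804 0.3029 -0.2518]·P = -0.0050;  [-0.6151 -0.3629 -0.0612]·P = 0.0012
Cramer: x(z) = 0.0037-0.2769z;  y(z) = -0.0096+0.3008z
into |P−S₁|² = l²: 1.1671z² + 0.0224z + -0.1186 = 0;  Δ = 0.5541;  z = -0.3285 or 0.3093 → z<0 root = -0.3285
x = 0.0946, y = -0.1084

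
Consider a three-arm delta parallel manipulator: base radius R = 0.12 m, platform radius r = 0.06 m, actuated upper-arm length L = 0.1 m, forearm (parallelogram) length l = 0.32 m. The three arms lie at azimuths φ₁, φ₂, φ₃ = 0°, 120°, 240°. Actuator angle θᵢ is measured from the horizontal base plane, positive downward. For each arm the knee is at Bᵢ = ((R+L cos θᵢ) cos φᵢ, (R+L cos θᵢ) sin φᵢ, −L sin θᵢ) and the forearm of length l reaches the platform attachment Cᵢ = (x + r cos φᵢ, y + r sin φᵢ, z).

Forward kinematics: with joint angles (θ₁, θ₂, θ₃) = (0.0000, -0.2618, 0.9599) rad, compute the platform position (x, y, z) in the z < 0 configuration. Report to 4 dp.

φ1=0.0°: virtual centre (0.1600, 0.0000, 0.0000), radius l
arm 2 at φ=120.0°: ρ2 = 0.1566;  S2 = (-0.0783, 0.1356, 0.0259)
S3 = (0.1174·cos240.0°, 0.1174·sin240.0°, -0.0819) = (-0.0587, -0.1016, -0.0819)
eliminate P² terms by subtracting sphere 1 from 2 and 3
linear system: -0.4766x+0.2712y = -0.0004−0.0518z; -0.4374x+-0.2033y = -0.0051−-0.1638z
det = 0.2155;  x = 0.0068+-0.1574z,  y = 0.0105+-0.4674z
quadratic in z: (1.2432)z²+(0.0384)z+(-0.0788)=0, √Δ=0.6273 → z ∈ {-0.2677, 0.2368}; z = -0.2677 (taking z<0)
x = 0.0490, y = 0.1356

(0.0490, 0.1356, -0.2677)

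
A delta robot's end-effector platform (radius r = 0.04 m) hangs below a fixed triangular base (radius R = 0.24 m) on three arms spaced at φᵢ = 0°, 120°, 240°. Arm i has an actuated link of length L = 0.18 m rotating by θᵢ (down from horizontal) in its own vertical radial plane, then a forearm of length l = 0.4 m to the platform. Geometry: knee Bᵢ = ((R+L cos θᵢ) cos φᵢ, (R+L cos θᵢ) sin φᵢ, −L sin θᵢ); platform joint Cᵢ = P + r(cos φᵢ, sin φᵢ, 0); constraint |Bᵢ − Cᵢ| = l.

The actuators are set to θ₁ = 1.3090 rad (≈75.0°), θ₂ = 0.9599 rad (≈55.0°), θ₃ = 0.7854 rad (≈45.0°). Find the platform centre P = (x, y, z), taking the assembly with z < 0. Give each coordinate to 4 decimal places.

arm 1 at φ=0.0°: ρ1 = 0.2466;  S1 = (0.2466, 0.0000, -0.1739)
S2 = (0.3032·cos120.0°, 0.3032·sin120.0°, -0.1474) = (-0.1516, 0.2626, -0.1474)
S3 = (0.3273·cos240.0°, 0.3273·sin240.0°, -0.1273) = (-0.1636, -0.2834, -0.1273)
eliminate P² terms by subtracting sphere 1 from 2 and 3
linear system: -0.7964x+0.5252y = 0.0227−0.0528z; -0.8205x+-0.5669y = 0.0323−0.0932z
Cramer: x(z) = -0.0338+0.0894z;  y(z) = -0.0081+0.0350z
quadratic in z: (1.0092)z²+(0.2970)z+(-0.0511)=0, √Δ=0.5427 → z ∈ {-0.4160, 0.1217}; z = -0.4160 (taking z<0)
x = -0.0710, y = -0.0226

(-0.0710, -0.0226, -0.4160)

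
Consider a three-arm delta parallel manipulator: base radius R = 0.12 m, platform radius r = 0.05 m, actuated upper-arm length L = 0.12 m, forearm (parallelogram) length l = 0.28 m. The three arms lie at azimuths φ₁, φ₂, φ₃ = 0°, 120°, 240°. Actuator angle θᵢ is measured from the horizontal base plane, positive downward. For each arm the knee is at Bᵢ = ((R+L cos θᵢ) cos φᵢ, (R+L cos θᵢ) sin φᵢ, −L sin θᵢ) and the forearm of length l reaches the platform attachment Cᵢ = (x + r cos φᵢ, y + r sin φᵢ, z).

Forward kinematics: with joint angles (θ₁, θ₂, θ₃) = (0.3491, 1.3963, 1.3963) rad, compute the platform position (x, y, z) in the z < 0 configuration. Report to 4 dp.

φ1=0.0°: virtual centre (0.1828, 0.0000, -0.0410), radius l
φ2=120.0°: virtual centre (-0.0454, 0.0787, -0.1182), radius l
arm 3 at φ=240.0°: ρ3 = 0.0908;  S3 = (-0.0454, -0.0787, -0.1182)
subtract pairs → two planes through P
[-0.4564 0.1573 -0.1543]·P = -0.0129;  [-0.4564 -0.1573 -0.1543]·P = -0.0129
Cramer: x(z) = 0.0282-0.3380z;  y(z) = 0.0000+0.0000z
sphere 1 gives Az²+Bz+C=0 with A=1.1143, B=0.1866, C=-0.0528;  B²−4AC=0.2703;  roots -0.3170, 0.1496;  negative root z = -0.3170
x = 0.1354, y = 0.0000

(0.1354, 0.0000, -0.3170)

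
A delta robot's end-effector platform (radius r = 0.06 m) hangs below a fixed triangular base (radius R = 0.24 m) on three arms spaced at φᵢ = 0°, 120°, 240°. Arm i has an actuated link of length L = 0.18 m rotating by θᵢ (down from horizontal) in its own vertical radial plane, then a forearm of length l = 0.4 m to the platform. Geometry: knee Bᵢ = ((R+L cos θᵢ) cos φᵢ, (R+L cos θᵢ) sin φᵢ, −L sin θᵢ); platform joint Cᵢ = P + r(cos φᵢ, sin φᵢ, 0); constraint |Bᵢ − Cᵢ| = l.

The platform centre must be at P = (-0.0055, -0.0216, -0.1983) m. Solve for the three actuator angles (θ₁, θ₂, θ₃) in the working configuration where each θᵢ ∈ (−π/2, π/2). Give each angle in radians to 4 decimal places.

φ1=0.0° → target in arm frame (-0.0055, -0.0216)
  e−x'=0.1855;  (l²−L²−(e−x')²−y'²−z²)/2L = 0.1483
  √(A²+B²)=0.2715;  θ1 = -0.8187+0.9929 ≈ 0.1742
arm 2 (φ=120.0°): x'=-0.0160, y'=0.0156
  A=0.1960, B=-0.1983, C=(l²−L²−A²−y'²−z²)/(2L)=0.1379
  √(A²+B²)=0.2788;  θ2 = -0.7913+1.0535 ≈ 0.2621
arm 3 (φ=240.0°): x'=0.0215, y'=0.0060
  A=0.1585, B=-0.1983, C=(l²−L²−A²−y'²−z²)/(2L)=0.1753
  γ=atan2(-0.1983,0.1585)=-0.8964;  ψ=arccos(0.6904)=0.8087;  θ3=γ+ψ≈-0.0876

θ₁ = 0.1742, θ₂ = 0.2621, θ₃ = -0.0876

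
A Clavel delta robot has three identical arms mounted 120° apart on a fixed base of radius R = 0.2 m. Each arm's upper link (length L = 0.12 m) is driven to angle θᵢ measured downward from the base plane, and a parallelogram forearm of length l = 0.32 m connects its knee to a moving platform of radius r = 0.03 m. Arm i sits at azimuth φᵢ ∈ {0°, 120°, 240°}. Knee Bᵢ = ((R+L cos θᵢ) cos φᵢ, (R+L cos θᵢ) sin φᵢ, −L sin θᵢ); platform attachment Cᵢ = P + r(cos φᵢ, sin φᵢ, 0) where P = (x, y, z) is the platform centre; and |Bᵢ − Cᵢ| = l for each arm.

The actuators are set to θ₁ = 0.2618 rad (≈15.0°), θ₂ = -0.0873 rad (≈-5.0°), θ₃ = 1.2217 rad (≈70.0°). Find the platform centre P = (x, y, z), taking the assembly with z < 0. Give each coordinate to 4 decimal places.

(0.0322, 0.0915, -0.2033)

φ1=0.0°: virtual centre (0.2859, 0.0000, -0.0311), radius l
centre 2 = (0.2895·cos120.0°, 0.2895·sin120.0°, 0.0105) = (-0.1448, 0.2508, 0.0105)
arm 3 at φ=240.0°: (R−r)+L cos θ3 = 0.2110;  centre 3 = (-0.1055, -0.1828, -0.1128)
subtract pairs → two planes through P
linear system: -0.8614x+0.5015y = 0.0012−0.0830z; -0.7829x+-0.3655y = -0.0255−-0.1634z
Cramer: x(z) = 0.0174-0.0729z;  y(z) = 0.0324-0.2908z
into |P−centre ₁|² = l²: 1.0899z² + 0.0825z + -0.0283 = 0;  Δ = 0.1301;  z = -0.2033 or 0.1277 → z<0 root = -0.2033
x = 0.0322, y = 0.0915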